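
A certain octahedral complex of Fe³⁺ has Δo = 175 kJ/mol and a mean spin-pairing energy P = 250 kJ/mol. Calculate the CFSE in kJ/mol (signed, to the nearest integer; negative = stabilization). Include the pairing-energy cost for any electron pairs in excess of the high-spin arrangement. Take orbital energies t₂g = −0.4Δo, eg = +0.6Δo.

0

Fe is in group 8, so Fe³⁺ is d⁵ (8 − 3 = 5).
Δo < P, so pairing is avoided: the ground state is high-spin.
Filling d⁵ accordingly: t₂g³ eg².
Orbital CFSE = 0.0Δo = 0.0 × 175 = 0 kJ/mol.
High-spin has no excess pairs, so no pairing correction applies.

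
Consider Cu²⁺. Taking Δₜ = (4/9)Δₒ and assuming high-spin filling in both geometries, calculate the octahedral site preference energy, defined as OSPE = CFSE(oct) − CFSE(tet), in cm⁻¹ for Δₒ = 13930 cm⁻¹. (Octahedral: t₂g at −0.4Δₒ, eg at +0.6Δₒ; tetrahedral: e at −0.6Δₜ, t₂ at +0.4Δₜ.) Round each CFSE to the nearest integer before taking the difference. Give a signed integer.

-5882

Cu sits in group 11; removing 2 electrons leaves Cu²⁺ with 11 − 2 = 9 d electrons.
In an octahedral site d⁹ (HS) is t₂g⁶ eg³, giving CFSE(oct) = -0.6Δₒ = -8358 cm⁻¹.
Tetrahedral: e⁴ t₂⁵, CFSE = 4(−0.6) + 5(+0.4) = -0.4Δₜ = -0.4 × (4/9) × 13930 = -2476 cm⁻¹.
Subtracting, OSPE = -8358 − (-2476) = -5882 cm⁻¹.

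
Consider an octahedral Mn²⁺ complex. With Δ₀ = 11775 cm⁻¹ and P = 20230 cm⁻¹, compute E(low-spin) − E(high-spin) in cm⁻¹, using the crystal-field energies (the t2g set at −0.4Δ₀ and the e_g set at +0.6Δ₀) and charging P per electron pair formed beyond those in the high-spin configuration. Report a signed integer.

Mn is in group 7, so Mn²⁺ is d⁵ (7 − 2 = 5).
In the high-spin limit (t2g^3 e_g^2) the orbital term is 0.0Δ₀ = 0 cm⁻¹, with no excess pairing.
For low-spin the configuration is t2g^5 e_g^0: orbital energy -2.0 × 11775 = -23550 cm⁻¹, and 2 additional pairs relative to high-spin add 40460 cm⁻¹, giving 16910 cm⁻¹.
Thus E(LS) − E(HS) = 16910 cm⁻¹.

16910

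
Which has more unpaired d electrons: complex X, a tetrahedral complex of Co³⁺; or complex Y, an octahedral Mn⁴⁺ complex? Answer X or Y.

X

X: Co sits in group 9; removing 3 electrons leaves Co³⁺ with 9 − 3 = 6 d electrons; Tetrahedral splitting is small, so the complex is high-spin; e^3 t2^3 → 4 unpaired.
Y: Mn⁴⁺: group 7, so d-count = 7 − 4 = 3; For octahedral d³ the high- and low-spin configurations coincide; t₂g³ eg⁰ → 3 unpaired.
So X has more unpaired electrons.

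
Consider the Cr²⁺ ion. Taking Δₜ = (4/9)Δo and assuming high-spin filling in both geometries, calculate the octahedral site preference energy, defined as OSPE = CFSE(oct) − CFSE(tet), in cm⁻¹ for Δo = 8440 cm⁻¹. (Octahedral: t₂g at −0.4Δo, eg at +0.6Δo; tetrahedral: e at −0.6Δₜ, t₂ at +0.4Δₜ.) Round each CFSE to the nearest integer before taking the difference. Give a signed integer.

-3564

Group 6 minus oxidation state +2 gives a d⁴ configuration for Cr²⁺.
Octahedral high-spin t₂g³ eg¹: CFSE = -0.6 × 8440 = -5064 cm⁻¹.
Tetrahedral: e² t₂², CFSE = 2(−0.6) + 2(+0.4) = -0.4Δₜ = -0.4 × (4/9) × 8440 = -1500 cm⁻¹.
OSPE = CFSE(oct) − CFSE(tet) = -5064 − (-1500) = -3564 cm⁻¹.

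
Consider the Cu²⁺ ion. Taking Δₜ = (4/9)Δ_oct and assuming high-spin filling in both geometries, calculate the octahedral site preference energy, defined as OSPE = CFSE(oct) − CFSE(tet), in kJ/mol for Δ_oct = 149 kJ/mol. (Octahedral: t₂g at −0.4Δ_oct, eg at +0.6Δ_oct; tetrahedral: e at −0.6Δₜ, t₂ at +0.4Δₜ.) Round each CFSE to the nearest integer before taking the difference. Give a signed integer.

-63

Group 11 minus oxidation state +2 gives a d⁹ configuration for Cu²⁺.
Octahedral (high-spin): t2g^6 e_g^3, CFSE = 6(−0.4) + 3(+0.6) = -0.6Δ_oct = -0.6 × 149 = -89 kJ/mol.
In a tetrahedral site the filling is e^4 t2^5: CFSE(tet) = -0.4Δₜ = -0.4 × (4/9)(149) = -26 kJ/mol.
Subtracting, OSPE = -89 − (-26) = -63 kJ/mol.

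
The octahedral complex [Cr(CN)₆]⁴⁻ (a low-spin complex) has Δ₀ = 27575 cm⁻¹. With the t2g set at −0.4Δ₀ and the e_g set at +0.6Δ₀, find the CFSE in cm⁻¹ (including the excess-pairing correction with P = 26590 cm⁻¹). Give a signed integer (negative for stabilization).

Each CN⁻ contributes -1; 6 × (-1) = -6. With overall charge -4, Cr is in the +2 oxidation state.
Group 6 minus oxidation state +2 gives a d⁴ configuration for Cr²⁺.
Configuration: t2g^4 e_g^0.
The orbital stabilization is -1.6Δ₀ = -1.6 × 27575 = -44120 cm⁻¹.
High-spin d⁴ would be t2g^3 e_g^1 with 0 pairs; low-spin has 1, so 1 excess pair costs +1P = +26590 cm⁻¹.
Overall CFSE = -44120 + 26590 = -17530 cm⁻¹.

-17530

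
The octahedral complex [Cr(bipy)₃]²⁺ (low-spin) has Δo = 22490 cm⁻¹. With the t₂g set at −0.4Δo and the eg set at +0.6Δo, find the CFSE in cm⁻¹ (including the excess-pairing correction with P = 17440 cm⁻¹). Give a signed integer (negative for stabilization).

bipy is neutral, so the +2 overall charge sits on Cr: oxidation state +2.
Cr is in group 6, so Cr²⁺ is d⁴ (6 − 2 = 4).
The d⁴ electrons fill as t₂g⁴ eg⁰.
Orbital CFSE = 4(-0.4) + 0(0.6) = -1.6Δo = -1.6 × 22490 = -35984 cm⁻¹.
Relative to high-spin t₂g³ eg¹ (0 paired), the low-spin configuration has 1 additional pair, contributing +1 × 17440 = +17440 cm⁻¹.
Overall CFSE = -35984 + 17440 = -18544 cm⁻¹.

-18544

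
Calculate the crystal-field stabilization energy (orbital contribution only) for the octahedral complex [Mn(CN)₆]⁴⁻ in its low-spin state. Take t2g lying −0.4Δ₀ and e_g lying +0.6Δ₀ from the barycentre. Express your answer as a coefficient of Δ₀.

Each CN⁻ contributes -1; 6 × (-1) = -6. With overall charge -4, Mn is in the +2 oxidation state.
Mn²⁺: group 7, so d-count = 7 − 2 = 5.
Configuration: t2g^5 e_g^0.
CFSE = 5(-0.4Δ₀) + 0(0.6Δ₀) = -2.0Δ₀ + 0.0Δ₀ = -2.0Δ₀.

-2.0 Δ₀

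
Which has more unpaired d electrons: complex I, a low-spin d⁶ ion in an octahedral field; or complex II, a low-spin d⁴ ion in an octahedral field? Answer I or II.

II

I: t₂g⁶ eg⁰ → 0 unpaired.
II: t2g^4 e_g^0 → 2 unpaired.
So II has more unpaired electrons.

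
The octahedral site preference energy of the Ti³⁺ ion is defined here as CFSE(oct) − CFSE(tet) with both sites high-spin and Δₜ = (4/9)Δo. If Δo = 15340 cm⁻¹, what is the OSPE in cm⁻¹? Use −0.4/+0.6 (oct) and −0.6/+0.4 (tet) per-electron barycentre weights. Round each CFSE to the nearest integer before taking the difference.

-2045

Ti is in group 4, so Ti³⁺ is d¹ (4 − 3 = 1).
Octahedral high-spin t₂g¹ eg⁰: CFSE = -0.4 × 15340 = -6136 cm⁻¹.
Tetrahedral e¹ t₂⁰ gives -0.6Δₜ = -0.6 × (4/9) × 15340 = -4091 cm⁻¹.
Subtracting, OSPE = -6136 − (-4091) = -2045 cm⁻¹.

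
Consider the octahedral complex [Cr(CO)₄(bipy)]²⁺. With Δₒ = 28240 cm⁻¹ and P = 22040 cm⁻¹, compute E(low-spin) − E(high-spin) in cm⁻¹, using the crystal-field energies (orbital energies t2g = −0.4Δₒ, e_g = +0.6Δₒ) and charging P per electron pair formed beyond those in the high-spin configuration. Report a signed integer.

Ligand charges: 4×(+0) from CO and 1×(+0) from bipy sum to +0; with overall charge +2, Cr is +2.
Group 6 minus oxidation state +2 gives a d⁴ configuration for Cr²⁺.
High-spin d⁴ fills as t2g^3 e_g^1 with CFSE 3(−0.4) + 1(+0.6) = -0.6Δₒ = -16944 cm⁻¹.
For low-spin the configuration is t2g^4 e_g^0: orbital energy -1.6 × 28240 = -45184 cm⁻¹, and 1 additional pair relative to high-spin adds 22040 cm⁻¹, giving -23144 cm⁻¹.
E(LS) − E(HS) = -23144 − (-16944) = -6200 cm⁻¹.

-6200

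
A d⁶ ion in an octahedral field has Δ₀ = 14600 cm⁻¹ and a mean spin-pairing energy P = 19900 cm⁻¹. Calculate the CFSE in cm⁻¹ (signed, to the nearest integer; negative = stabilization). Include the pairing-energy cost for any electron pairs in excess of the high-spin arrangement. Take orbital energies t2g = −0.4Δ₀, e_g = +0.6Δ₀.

-5840

Here Δ₀ < P (14600 < 19900), so the high-spin state is favoured.
Configuration: t2g^4 e_g^2.
Orbital CFSE = -0.4Δ₀ = -0.4 × 14600 = -5840 cm⁻¹.
High-spin has no excess pairs, so no pairing correction applies.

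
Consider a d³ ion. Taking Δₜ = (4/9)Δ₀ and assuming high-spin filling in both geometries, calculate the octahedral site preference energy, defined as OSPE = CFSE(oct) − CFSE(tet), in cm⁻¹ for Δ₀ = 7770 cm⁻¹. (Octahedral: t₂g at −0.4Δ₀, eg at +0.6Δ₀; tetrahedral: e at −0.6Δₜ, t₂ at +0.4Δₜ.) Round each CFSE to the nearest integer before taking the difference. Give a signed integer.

Octahedral (high-spin): t₂g³ eg⁰, CFSE = 3(−0.4) + 0(+0.6) = -1.2Δ₀ = -1.2 × 7770 = -9324 cm⁻¹.
Tetrahedral e² t₂¹ gives -0.8Δₜ = -0.8 × (4/9) × 7770 = -2763 cm⁻¹.
Subtracting, OSPE = -9324 − (-2763) = -6561 cm⁻¹.

-6561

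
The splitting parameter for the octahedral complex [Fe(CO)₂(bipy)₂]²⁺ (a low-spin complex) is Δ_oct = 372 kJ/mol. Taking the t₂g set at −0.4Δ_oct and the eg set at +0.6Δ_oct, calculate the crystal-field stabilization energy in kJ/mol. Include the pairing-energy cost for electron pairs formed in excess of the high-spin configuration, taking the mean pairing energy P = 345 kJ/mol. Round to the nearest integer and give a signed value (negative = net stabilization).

-203

Ligand charges: 2×(+0) from CO and 2×(+0) from bipy sum to +0; with overall charge +2, Fe is +2.
Fe²⁺: group 8, so d-count = 8 − 2 = 6.
Configuration: t₂g⁶ eg⁰.
The orbital stabilization is -2.4Δ_oct = -2.4 × 372 = -893 kJ/mol.
Pairing penalty: 3 pairs vs 1 in the high-spin reference → 2 extra × P = 690 kJ/mol.
Overall CFSE = -893 + 690 = -203 kJ/mol.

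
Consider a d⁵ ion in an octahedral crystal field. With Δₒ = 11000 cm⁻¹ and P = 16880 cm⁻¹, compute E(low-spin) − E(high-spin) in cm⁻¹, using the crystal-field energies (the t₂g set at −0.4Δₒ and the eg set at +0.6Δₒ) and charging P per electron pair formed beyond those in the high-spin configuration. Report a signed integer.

11760

High-spin: t₂g³ eg², CFSE = 0.0Δₒ = 0 cm⁻¹.
Low-spin t₂g⁵ eg⁰ gives -2.0Δₒ = -22000 cm⁻¹, but forming 2 extra pairs costs 2P = 33760 cm⁻¹, so E(LS) = -22000 + 33760 = 11760 cm⁻¹.
Thus E(LS) − E(HS) = 11760 cm⁻¹.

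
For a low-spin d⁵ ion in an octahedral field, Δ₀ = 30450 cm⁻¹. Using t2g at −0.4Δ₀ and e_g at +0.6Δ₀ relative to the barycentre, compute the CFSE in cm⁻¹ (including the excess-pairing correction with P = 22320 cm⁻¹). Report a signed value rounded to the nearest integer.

Electron filling gives t2g^5 e_g^0.
CFSE(orbital) = 5×(-0.4Δ₀) + 0×(0.6Δ₀) = -2.0Δ₀; with Δ₀ = 30450 cm⁻¹ that is -60900 cm⁻¹.
High-spin d⁵ would be t2g^3 e_g^2 with 0 pairs; low-spin has 2, so 2 excess pairs cost +2P = +44640 cm⁻¹.
Net CFSE = -60900 + 44640 = -16260 cm⁻¹.

-16260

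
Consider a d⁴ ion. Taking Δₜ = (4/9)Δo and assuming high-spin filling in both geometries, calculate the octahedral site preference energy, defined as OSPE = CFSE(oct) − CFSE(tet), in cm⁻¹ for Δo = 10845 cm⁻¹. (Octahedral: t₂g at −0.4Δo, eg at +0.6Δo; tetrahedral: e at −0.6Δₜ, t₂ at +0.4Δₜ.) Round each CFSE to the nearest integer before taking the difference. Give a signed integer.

Octahedral high-spin t₂g³ eg¹: CFSE = -0.6 × 10845 = -6507 cm⁻¹.
In a tetrahedral site the filling is e² t₂²: CFSE(tet) = -0.4Δₜ = -0.4 × (4/9)(10845) = -1928 cm⁻¹.
OSPE = -6507 − (-1928) = -4579 cm⁻¹.

-4579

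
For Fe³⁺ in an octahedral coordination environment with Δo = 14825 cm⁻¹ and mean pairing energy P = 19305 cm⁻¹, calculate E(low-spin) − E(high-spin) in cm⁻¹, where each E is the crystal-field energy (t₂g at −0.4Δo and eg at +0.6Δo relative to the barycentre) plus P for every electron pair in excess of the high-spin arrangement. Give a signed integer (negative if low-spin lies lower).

8960

Fe sits in group 8; removing 3 electrons leaves Fe³⁺ with 8 − 3 = 5 d electrons.
High-spin d⁵ fills as t₂g³ eg² with CFSE 3(−0.4) + 2(+0.6) = 0.0Δo = 0 cm⁻¹.
Low-spin: t₂g⁵ eg⁰, orbital CFSE = -2.0Δo = -29650 cm⁻¹; plus 2 excess pairs × P = +38610 cm⁻¹; total 8960 cm⁻¹.
E(LS) − E(HS) = 8960 − (0) = 8960 cm⁻¹.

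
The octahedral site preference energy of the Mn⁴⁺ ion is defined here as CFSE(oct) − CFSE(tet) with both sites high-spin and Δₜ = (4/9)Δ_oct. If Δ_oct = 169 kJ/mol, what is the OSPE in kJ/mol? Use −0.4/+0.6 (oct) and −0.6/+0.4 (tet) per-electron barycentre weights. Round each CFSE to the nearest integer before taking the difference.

-143

Group 7 minus oxidation state +4 gives a d³ configuration for Mn⁴⁺.
In an octahedral site d³ (HS) is t2g^3 e_g^0, giving CFSE(oct) = -1.2Δ_oct = -203 kJ/mol.
Tetrahedral e^2 t2^1 gives -0.8Δₜ = -0.8 × (4/9) × 169 = -60 kJ/mol.
OSPE = CFSE(oct) − CFSE(tet) = -203 − (-60) = -143 kJ/mol.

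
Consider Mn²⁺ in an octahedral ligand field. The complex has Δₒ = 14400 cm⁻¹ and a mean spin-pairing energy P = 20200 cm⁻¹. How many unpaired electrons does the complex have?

5

Mn²⁺: group 7, so d-count = 7 − 2 = 5.
Since Δₒ = 14400 cm⁻¹ < P = 20200 cm⁻¹, the complex adopts the high-spin configuration.
Filling d⁵ accordingly: t₂g³ eg².
Unpaired electrons: 5.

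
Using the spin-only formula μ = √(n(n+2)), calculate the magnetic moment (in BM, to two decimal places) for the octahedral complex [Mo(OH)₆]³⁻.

Each OH⁻ contributes -1; 6 × (-1) = -6. With overall charge -3, Mo is in the +3 oxidation state.
Mo³⁺: group 6, so d-count = 6 − 3 = 3.
For octahedral d³ the high- and low-spin configurations coincide.
Configuration: t₂g³ eg⁰ → 3 unpaired electrons.
μ(spin-only) = √[3(3+2)] = √15 ≈ 3.87 BM.

3.87 BM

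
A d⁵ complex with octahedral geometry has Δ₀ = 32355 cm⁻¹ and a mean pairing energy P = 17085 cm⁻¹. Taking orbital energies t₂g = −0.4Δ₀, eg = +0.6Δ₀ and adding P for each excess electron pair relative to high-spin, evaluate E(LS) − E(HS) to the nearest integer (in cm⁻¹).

High-spin: t₂g³ eg², CFSE = 0.0Δ₀ = 0 cm⁻¹.
Low-spin t₂g⁵ eg⁰ gives -2.0Δ₀ = -64710 cm⁻¹, but forming 2 extra pairs costs 2P = 34170 cm⁻¹, so E(LS) = -64710 + 34170 = -30540 cm⁻¹.
The difference is -30540 − (0) = -30540 cm⁻¹, so low-spin lies lower.

-30540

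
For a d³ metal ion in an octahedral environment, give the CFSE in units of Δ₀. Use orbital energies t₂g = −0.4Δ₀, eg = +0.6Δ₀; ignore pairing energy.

-1.2 Δ₀

Configuration: t₂g³ eg⁰.
CFSE = 3(-0.4Δ₀) + 0(0.6Δ₀) = -1.2Δ₀ + 0.0Δ₀ = -1.2Δ₀.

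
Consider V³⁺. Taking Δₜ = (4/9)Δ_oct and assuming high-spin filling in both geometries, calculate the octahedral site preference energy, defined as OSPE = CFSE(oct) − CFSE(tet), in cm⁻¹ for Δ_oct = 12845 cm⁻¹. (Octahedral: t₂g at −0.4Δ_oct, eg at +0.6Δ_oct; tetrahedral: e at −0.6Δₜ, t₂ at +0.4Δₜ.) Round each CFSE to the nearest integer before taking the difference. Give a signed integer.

V³⁺: group 5, so d-count = 5 − 3 = 2.
Octahedral (high-spin): t₂g² eg⁰, CFSE = 2(−0.4) + 0(+0.6) = -0.8Δ_oct = -0.8 × 12845 = -10276 cm⁻¹.
Tetrahedral e² t₂⁰ gives -1.2Δₜ = -1.2 × (4/9) × 12845 = -6851 cm⁻¹.
OSPE = -10276 − (-6851) = -3425 cm⁻¹.

-3425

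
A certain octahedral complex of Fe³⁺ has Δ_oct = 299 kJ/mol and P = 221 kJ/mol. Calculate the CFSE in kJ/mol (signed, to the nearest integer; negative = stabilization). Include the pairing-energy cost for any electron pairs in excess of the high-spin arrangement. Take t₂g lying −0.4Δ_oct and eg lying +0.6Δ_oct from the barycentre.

Fe is in group 8, so Fe³⁺ is d⁵ (8 − 3 = 5).
Δ_oct > P, so pairing is preferred: the ground state is low-spin.
Configuration: t₂g⁵ eg⁰.
Orbital CFSE = -2.0Δ_oct = -2.0 × 299 = -598 kJ/mol.
Excess pairs vs high-spin: 2 − 0 = 2; pairing cost = +442 kJ/mol.
Net CFSE = -598 + 442 = -156 kJ/mol.

-156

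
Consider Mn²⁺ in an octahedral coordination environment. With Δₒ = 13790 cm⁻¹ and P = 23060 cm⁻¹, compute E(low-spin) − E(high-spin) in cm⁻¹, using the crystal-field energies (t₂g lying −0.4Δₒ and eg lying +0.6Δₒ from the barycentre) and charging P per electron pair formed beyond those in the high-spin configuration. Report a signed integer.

Mn is in group 7, so Mn²⁺ is d⁵ (7 − 2 = 5).
High-spin: t₂g³ eg², CFSE = 0.0Δₒ = 0 cm⁻¹.
Low-spin: t₂g⁵ eg⁰, orbital CFSE = -2.0Δₒ = -27580 cm⁻¹; plus 2 excess pairs × P = +46120 cm⁻¹; total 18540 cm⁻¹.
The difference is 18540 − (0) = 18540 cm⁻¹, so high-spin lies lower.

18540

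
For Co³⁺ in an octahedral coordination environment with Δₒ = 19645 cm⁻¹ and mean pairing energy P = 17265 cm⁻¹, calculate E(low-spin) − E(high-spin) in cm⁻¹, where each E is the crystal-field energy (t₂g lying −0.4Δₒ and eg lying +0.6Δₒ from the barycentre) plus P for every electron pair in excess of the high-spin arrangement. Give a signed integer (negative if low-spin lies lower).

-4760

Co³⁺: group 9, so d-count = 9 − 3 = 6.
High-spin: t₂g⁴ eg², CFSE = -0.4Δₒ = -7858 cm⁻¹.
For low-spin the configuration is t₂g⁶ eg⁰: orbital energy -2.4 × 19645 = -47148 cm⁻¹, and 2 additional pairs relative to high-spin add 34530 cm⁻¹, giving -12618 cm⁻¹.
The difference is -12618 − (-7858) = -4760 cm⁻¹, so low-spin lies lower.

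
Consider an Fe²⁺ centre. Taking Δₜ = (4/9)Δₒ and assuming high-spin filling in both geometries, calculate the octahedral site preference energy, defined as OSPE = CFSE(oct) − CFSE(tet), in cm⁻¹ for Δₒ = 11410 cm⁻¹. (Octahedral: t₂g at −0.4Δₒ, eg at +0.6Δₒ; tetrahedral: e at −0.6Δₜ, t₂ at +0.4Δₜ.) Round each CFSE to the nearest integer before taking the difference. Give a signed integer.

-1521

Fe²⁺: group 8, so d-count = 8 − 2 = 6.
Octahedral (high-spin): t₂g⁴ eg², CFSE = 4(−0.4) + 2(+0.6) = -0.4Δₒ = -0.4 × 11410 = -4564 cm⁻¹.
Tetrahedral e³ t₂³ gives -0.6Δₜ = -0.6 × (4/9) × 11410 = -3043 cm⁻¹.
OSPE = -4564 − (-3043) = -1521 cm⁻¹.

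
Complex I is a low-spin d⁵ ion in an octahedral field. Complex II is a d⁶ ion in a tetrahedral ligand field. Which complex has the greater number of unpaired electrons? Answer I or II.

I: t2g^5 e_g^0 → 1 unpaired.
II: Tetrahedral splitting is small, so the complex is high-spin; e³ t₂³ → 4 unpaired.
So II has more unpaired electrons.

II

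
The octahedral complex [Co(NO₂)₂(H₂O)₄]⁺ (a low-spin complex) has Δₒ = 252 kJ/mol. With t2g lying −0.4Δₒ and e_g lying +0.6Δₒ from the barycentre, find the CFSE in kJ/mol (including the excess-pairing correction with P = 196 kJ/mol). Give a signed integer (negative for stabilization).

-213

Ligand charges: 2×(-1) from NO₂⁻ and 4×(+0) from H₂O sum to -2; with overall charge +1, Co is +3.
Co is in group 9, so Co³⁺ is d⁶ (9 − 3 = 6).
Configuration: t2g^6 e_g^0.
CFSE(orbital) = 6×(-0.4Δₒ) + 0×(0.6Δₒ) = -2.4Δₒ; with Δₒ = 252 kJ/mol that is -605 kJ/mol.
High-spin d⁶ would be t2g^4 e_g^2 with 1 pair; low-spin has 3, so 2 excess pairs cost +2P = +392 kJ/mol.
Overall CFSE = -605 + 392 = -213 kJ/mol.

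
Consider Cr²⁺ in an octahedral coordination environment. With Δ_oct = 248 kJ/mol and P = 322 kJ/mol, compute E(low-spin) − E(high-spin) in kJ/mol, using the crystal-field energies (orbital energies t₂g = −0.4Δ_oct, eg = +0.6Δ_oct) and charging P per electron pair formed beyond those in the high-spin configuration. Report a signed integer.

74

Cr²⁺: group 6, so d-count = 6 − 2 = 4.
In the high-spin limit (t₂g³ eg¹) the orbital term is -0.6Δ_oct = -149 kJ/mol, with no excess pairing.
Low-spin: t₂g⁴ eg⁰, orbital CFSE = -1.6Δ_oct = -397 kJ/mol; plus 1 excess pair × P = +322 kJ/mol; total -75 kJ/mol.
Thus E(LS) − E(HS) = 74 kJ/mol.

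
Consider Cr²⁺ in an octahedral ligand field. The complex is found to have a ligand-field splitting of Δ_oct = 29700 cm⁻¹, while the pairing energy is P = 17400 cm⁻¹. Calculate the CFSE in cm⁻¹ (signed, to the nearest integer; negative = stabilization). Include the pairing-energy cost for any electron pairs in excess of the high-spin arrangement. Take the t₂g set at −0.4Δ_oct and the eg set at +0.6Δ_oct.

Cr²⁺: group 6, so d-count = 6 − 2 = 4.
With Δ_oct > P the complex is low-spin.
Configuration: t₂g⁴ eg⁰.
Orbital CFSE = -1.6Δ_oct = -1.6 × 29700 = -47520 cm⁻¹.
Excess pairs vs high-spin: 1 − 0 = 1; pairing cost = +17400 cm⁻¹.
Net CFSE = -47520 + 17400 = -30120 cm⁻¹.

-30120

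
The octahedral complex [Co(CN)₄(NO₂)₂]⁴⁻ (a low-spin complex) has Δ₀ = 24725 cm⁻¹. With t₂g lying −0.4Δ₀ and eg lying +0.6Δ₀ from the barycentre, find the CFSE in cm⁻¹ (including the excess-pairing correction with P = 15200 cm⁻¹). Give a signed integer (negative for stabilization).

-29305

Ligand charges: 4×(-1) from CN⁻ and 2×(-1) from NO₂⁻ sum to -6; with overall charge -4, Co is +2.
Co sits in group 9; removing 2 electrons leaves Co²⁺ with 9 − 2 = 7 d electrons.
The d⁷ electrons fill as t₂g⁶ eg¹.
CFSE(orbital) = 6×(-0.4Δ₀) + 1×(0.6Δ₀) = -1.8Δ₀; with Δ₀ = 24725 cm⁻¹ that is -44505 cm⁻¹.
Pairing penalty: 3 pairs vs 2 in the high-spin reference → 1 extra × P = 15200 cm⁻¹.
Overall CFSE = -44505 + 15200 = -29305 cm⁻¹.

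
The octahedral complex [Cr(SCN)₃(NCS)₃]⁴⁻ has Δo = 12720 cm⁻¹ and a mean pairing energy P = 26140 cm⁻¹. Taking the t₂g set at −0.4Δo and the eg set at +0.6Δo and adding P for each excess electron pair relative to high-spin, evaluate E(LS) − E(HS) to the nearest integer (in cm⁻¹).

13420

Ligand charges: 3×(-1) from SCN⁻ and 3×(-1) from NCS⁻ sum to -6; with overall charge -4, Cr is +2.
Group 6 minus oxidation state +2 gives a d⁴ configuration for Cr²⁺.
In the high-spin limit (t₂g³ eg¹) the orbital term is -0.6Δo = -7632 cm⁻¹, with no excess pairing.
For low-spin the configuration is t₂g⁴ eg⁰: orbital energy -1.6 × 12720 = -20352 cm⁻¹, and 1 additional pair relative to high-spin adds 26140 cm⁻¹, giving 5788 cm⁻¹.
The difference is 5788 − (-7632) = 13420 cm⁻¹, so high-spin lies lower.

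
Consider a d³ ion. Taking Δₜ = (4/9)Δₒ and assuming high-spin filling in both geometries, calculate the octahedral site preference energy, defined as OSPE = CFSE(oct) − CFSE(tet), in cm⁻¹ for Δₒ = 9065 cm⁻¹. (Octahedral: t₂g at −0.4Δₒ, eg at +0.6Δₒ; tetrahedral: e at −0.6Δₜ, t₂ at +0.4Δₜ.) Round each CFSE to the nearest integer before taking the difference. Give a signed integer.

Octahedral high-spin t2g^3 e_g^0: CFSE = -1.2 × 9065 = -10878 cm⁻¹.
Tetrahedral e^2 t2^1 gives -0.8Δₜ = -0.8 × (4/9) × 9065 = -3223 cm⁻¹.
OSPE = -10878 − (-3223) = -7655 cm⁻¹.

-7655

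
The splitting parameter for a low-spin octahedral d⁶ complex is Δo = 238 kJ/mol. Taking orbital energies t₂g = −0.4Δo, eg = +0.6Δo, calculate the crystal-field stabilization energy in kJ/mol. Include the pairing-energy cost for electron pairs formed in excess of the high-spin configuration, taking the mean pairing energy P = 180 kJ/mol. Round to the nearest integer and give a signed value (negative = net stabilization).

Electron filling gives t₂g⁶ eg⁰.
Orbital CFSE = 6(-0.4) + 0(0.6) = -2.4Δo = -2.4 × 238 = -571 kJ/mol.
Relative to high-spin t₂g⁴ eg² (1 paired), the low-spin configuration has 2 additional pairs, contributing +2 × 180 = +360 kJ/mol.
Combining: -571 + 360 = -211 kJ/mol.

-211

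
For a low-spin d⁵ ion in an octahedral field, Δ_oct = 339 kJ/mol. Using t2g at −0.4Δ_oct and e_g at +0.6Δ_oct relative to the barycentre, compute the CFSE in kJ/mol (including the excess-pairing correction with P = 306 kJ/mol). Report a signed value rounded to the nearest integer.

Electron filling gives t2g^5 e_g^0.
Orbital CFSE = 5(-0.4) + 0(0.6) = -2.0Δ_oct = -2.0 × 339 = -678 kJ/mol.
Pairing penalty: 2 pairs vs 0 in the high-spin reference → 2 extra × P = 612 kJ/mol.
Net CFSE = -678 + 612 = -66 kJ/mol.

-66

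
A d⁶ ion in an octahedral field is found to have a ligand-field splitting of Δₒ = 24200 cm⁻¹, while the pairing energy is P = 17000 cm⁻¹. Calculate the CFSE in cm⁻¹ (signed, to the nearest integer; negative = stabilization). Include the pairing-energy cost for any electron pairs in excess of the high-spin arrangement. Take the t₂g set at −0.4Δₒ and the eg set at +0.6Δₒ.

-24080

With Δₒ > P the complex is low-spin.
Filling d⁶ accordingly: t₂g⁶ eg⁰.
Orbital CFSE = -2.4Δₒ = -2.4 × 24200 = -58080 cm⁻¹.
Excess pairs vs high-spin: 3 − 1 = 2; pairing cost = +34000 cm⁻¹.
Net CFSE = -58080 + 34000 = -24080 cm⁻¹.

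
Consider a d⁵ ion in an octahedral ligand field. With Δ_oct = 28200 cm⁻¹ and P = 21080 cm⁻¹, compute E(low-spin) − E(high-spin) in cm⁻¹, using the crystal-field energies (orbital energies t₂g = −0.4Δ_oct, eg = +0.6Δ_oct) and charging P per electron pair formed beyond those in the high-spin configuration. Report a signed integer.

In the high-spin limit (t₂g³ eg²) the orbital term is 0.0Δ_oct = 0 cm⁻¹, with no excess pairing.
Low-spin: t₂g⁵ eg⁰, orbital CFSE = -2.0Δ_oct = -56400 cm⁻¹; plus 2 excess pairs × P = +42160 cm⁻¹; total -14240 cm⁻¹.
Thus E(LS) − E(HS) = -14240 cm⁻¹.

-14240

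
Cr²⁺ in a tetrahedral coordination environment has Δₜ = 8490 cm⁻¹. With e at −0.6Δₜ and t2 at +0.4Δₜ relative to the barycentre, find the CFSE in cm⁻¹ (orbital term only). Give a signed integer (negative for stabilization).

Cr is in group 6, so Cr²⁺ is d⁴ (6 − 2 = 4).
Tetrahedral fields are weak (Δₜ ≈ 4/9 Δₒ), so electrons fill high-spin.
Electron filling gives e^2 t2^2.
Orbital CFSE = 2(-0.6) + 2(0.4) = -0.4Δₜ = -0.4 × 8490 = -3396 cm⁻¹.

-3396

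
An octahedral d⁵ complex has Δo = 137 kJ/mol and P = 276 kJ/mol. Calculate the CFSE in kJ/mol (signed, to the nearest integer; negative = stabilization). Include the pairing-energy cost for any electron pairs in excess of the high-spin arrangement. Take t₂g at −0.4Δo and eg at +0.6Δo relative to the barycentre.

0

Since Δo = 137 kJ/mol < P = 276 kJ/mol, the complex adopts the high-spin configuration.
Filling d⁵ accordingly: t₂g³ eg².
Orbital CFSE = 0.0Δo = 0.0 × 137 = 0 kJ/mol.
High-spin has no excess pairs, so no pairing correction applies.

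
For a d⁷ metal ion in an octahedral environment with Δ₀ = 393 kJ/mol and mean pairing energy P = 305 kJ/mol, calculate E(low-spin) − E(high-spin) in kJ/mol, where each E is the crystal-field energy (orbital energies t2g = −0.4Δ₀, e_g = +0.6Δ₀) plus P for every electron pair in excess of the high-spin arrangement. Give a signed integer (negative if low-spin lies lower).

High-spin: t2g^5 e_g^2, CFSE = -0.8Δ₀ = -314 kJ/mol.
Low-spin: t2g^6 e_g^1, orbital CFSE = -1.8Δ₀ = -707 kJ/mol; plus 1 excess pair × P = +305 kJ/mol; total -402 kJ/mol.
E(LS) − E(HS) = -402 − (-314) = -88 kJ/mol.

-88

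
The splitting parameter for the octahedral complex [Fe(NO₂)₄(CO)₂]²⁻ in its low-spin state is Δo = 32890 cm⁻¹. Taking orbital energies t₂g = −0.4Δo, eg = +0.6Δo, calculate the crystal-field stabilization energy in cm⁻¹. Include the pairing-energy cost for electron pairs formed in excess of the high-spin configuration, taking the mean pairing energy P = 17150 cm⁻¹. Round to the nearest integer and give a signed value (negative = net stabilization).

-44636

Ligand charges: 4×(-1) from NO₂⁻ and 2×(+0) from CO sum to -4; with overall charge -2, Fe is +2.
Fe sits in group 8; removing 2 electrons leaves Fe²⁺ with 8 − 2 = 6 d electrons.
Electron filling gives t₂g⁶ eg⁰.
The orbital stabilization is -2.4Δo = -2.4 × 32890 = -78936 cm⁻¹.
Relative to high-spin t₂g⁴ eg² (1 paired), the low-spin configuration has 2 additional pairs, contributing +2 × 17150 = +34300 cm⁻¹.
Combining: -78936 + 34300 = -44636 cm⁻¹.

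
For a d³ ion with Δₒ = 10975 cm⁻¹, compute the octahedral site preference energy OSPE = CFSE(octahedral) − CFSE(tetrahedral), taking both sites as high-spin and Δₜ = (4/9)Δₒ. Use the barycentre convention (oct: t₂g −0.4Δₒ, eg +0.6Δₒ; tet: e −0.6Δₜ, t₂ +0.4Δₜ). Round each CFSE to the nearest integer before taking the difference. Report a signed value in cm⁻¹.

-9268

Octahedral high-spin t2g^3 e_g^0: CFSE = -1.2 × 10975 = -13170 cm⁻¹.
Tetrahedral e^2 t2^1 gives -0.8Δₜ = -0.8 × (4/9) × 10975 = -3902 cm⁻¹.
OSPE = -13170 − (-3902) = -9268 cm⁻¹.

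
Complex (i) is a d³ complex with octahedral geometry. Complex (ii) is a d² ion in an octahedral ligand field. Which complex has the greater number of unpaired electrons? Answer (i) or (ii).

(i): t₂g³ eg⁰ → 3 unpaired.
(ii): t2g^2 e_g^0 → 2 unpaired.
So (i) has more unpaired electrons.

(i)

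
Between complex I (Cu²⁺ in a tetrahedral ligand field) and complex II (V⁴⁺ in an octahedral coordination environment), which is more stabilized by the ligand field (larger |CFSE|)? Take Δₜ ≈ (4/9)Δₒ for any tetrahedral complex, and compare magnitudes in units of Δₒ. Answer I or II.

II

I: Group 11 minus oxidation state +2 gives a d⁹ configuration for Cu²⁺; With tetrahedral geometry the complex is necessarily high-spin; e^4 t2^5, CFSE = -0.4Δₜ ≈ -0.18Δₒ.
II: V sits in group 5; removing 4 electrons leaves V⁴⁺ with 5 − 4 = 1 d electrons; t₂g¹ eg⁰, CFSE = -0.4Δₒ.
So II has the larger |CFSE|.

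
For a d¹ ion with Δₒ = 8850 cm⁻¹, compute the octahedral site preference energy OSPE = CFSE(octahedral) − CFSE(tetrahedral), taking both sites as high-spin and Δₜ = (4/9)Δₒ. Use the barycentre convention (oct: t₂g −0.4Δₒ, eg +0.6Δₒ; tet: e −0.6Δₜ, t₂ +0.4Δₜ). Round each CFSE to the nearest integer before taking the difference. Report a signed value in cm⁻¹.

-1180

In an octahedral site d¹ (HS) is t₂g¹ eg⁰, giving CFSE(oct) = -0.4Δₒ = -3540 cm⁻¹.
Tetrahedral e¹ t₂⁰ gives -0.6Δₜ = -0.6 × (4/9) × 8850 = -2360 cm⁻¹.
OSPE = CFSE(oct) − CFSE(tet) = -3540 − (-2360) = -1180 cm⁻¹.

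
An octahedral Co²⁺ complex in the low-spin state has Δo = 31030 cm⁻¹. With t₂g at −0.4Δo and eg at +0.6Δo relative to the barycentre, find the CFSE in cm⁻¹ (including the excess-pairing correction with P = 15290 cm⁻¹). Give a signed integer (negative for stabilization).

Co²⁺: group 9, so d-count = 9 − 2 = 7.
Configuration: t₂g⁶ eg¹.
Orbital CFSE = 6(-0.4) + 1(0.6) = -1.8Δo = -1.8 × 31030 = -55854 cm⁻¹.
High-spin d⁷ would be t₂g⁵ eg² with 2 pairs; low-spin has 3, so 1 excess pair costs +1P = +15290 cm⁻¹.
Overall CFSE = -55854 + 15290 = -40564 cm⁻¹.

-40564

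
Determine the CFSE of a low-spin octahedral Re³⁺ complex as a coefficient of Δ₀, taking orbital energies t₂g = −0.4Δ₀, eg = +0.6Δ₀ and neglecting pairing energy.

-1.6 Δ₀

Re³⁺: group 7, so d-count = 7 − 3 = 4.
Configuration: t₂g⁴ eg⁰.
CFSE = 4(-0.4Δ₀) + 0(0.6Δ₀) = -1.6Δ₀ + 0.0Δ₀ = -1.6Δ₀.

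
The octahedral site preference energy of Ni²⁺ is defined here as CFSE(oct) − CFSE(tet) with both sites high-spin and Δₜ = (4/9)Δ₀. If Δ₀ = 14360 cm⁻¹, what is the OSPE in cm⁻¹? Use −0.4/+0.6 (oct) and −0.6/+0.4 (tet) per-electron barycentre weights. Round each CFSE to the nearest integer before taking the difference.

-12126

Ni²⁺: group 10, so d-count = 10 − 2 = 8.
Octahedral (high-spin): t₂g⁶ eg², CFSE = 6(−0.4) + 2(+0.6) = -1.2Δ₀ = -1.2 × 14360 = -17232 cm⁻¹.
Tetrahedral e⁴ t₂⁴ gives -0.8Δₜ = -0.8 × (4/9) × 14360 = -5106 cm⁻¹.
Subtracting, OSPE = -17232 − (-5106) = -12126 cm⁻¹.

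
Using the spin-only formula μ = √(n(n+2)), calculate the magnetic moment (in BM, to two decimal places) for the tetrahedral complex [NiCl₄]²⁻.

Each Cl⁻ contributes -1; 4 × (-1) = -4. With overall charge -2, Ni is in the +2 oxidation state.
Group 10 minus oxidation state +2 gives a d⁸ configuration for Ni²⁺.
Tetrahedral splitting is small, so the complex is high-spin.
Configuration: e^4 t2^4 → 2 unpaired electrons.
μ(spin-only) = √[2(2+2)] = √8 ≈ 2.83 BM.

2.83 BM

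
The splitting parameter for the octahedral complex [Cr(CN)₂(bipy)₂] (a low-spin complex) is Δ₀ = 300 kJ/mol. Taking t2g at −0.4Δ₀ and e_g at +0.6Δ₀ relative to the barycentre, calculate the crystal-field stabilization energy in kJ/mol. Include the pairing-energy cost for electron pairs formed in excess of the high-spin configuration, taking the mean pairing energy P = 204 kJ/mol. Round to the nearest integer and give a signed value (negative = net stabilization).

Ligand charges: 2×(-1) from CN⁻ and 2×(+0) from bipy sum to -2; with overall charge +0, Cr is +2.
Group 6 minus oxidation state +2 gives a d⁴ configuration for Cr²⁺.
Electron filling gives t2g^4 e_g^0.
The orbital stabilization is -1.6Δ₀ = -1.6 × 300 = -480 kJ/mol.
Pairing penalty: 1 pair vs 0 in the high-spin reference → 1 extra × P = 204 kJ/mol.
Combining: -480 + 204 = -276 kJ/mol.

-276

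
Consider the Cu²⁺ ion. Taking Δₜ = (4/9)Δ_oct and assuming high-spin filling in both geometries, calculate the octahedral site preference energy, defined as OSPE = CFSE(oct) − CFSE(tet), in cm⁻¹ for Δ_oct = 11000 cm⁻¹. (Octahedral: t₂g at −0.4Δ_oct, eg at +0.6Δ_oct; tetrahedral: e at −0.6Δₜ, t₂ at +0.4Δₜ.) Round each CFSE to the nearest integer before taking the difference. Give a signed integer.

Cu²⁺: group 11, so d-count = 11 − 2 = 9.
Octahedral (high-spin): t₂g⁶ eg³, CFSE = 6(−0.4) + 3(+0.6) = -0.6Δ_oct = -0.6 × 11000 = -6600 cm⁻¹.
Tetrahedral e⁴ t₂⁵ gives -0.4Δₜ = -0.4 × (4/9) × 11000 = -1956 cm⁻¹.
Subtracting, OSPE = -6600 − (-1956) = -4644 cm⁻¹.

-4644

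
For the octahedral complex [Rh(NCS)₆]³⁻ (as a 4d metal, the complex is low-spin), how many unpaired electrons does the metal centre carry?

Each NCS⁻ contributes -1; 6 × (-1) = -6. With overall charge -3, Rh is in the +3 oxidation state.
Rh is in group 9, so Rh³⁺ is d⁶ (9 − 3 = 6).
Configuration: t2g^6 e_g^0, giving 0 unpaired electrons.

0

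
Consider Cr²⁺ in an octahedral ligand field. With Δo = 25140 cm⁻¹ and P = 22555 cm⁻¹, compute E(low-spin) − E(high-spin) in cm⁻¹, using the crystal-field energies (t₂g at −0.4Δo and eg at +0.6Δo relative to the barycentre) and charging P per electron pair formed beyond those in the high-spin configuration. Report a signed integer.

Group 6 minus oxidation state +2 gives a d⁴ configuration for Cr²⁺.
High-spin: t₂g³ eg¹, CFSE = -0.6Δo = -15084 cm⁻¹.
Low-spin: t₂g⁴ eg⁰, orbital CFSE = -1.6Δo = -40224 cm⁻¹; plus 1 excess pair × P = +22555 cm⁻¹; total -17669 cm⁻¹.
Thus E(LS) − E(HS) = -2585 cm⁻¹.

-2585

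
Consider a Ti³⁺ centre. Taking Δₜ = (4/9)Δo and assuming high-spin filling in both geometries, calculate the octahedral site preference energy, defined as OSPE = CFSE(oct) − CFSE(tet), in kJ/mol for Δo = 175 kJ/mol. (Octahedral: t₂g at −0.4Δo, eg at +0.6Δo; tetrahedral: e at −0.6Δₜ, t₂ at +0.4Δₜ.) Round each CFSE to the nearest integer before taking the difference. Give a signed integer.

Ti³⁺: group 4, so d-count = 4 − 3 = 1.
Octahedral high-spin t2g^1 e_g^0: CFSE = -0.4 × 175 = -70 kJ/mol.
Tetrahedral: e^1 t2^0, CFSE = 1(−0.6) + 0(+0.4) = -0.6Δₜ = -0.6 × (4/9) × 175 = -47 kJ/mol.
Subtracting, OSPE = -70 − (-47) = -23 kJ/mol.

-23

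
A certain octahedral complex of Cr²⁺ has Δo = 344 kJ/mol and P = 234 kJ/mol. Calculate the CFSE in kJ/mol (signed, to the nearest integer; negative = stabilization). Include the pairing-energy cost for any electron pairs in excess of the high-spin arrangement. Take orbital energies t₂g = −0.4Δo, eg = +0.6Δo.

-316

Cr sits in group 6; removing 2 electrons leaves Cr²⁺ with 6 − 2 = 4 d electrons.
Since Δo = 344 kJ/mol > P = 234 kJ/mol, the complex adopts the low-spin configuration.
Configuration: t₂g⁴ eg⁰.
Orbital CFSE = -1.6Δo = -1.6 × 344 = -550 kJ/mol.
Excess pairs vs high-spin: 1 − 0 = 1; pairing cost = +234 kJ/mol.
Net CFSE = -550 + 234 = -316 kJ/mol.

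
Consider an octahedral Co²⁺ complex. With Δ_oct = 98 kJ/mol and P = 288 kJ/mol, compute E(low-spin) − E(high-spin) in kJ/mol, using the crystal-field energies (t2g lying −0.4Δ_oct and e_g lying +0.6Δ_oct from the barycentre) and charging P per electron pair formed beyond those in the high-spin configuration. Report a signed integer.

Co is in group 9, so Co²⁺ is d⁷ (9 − 2 = 7).
High-spin d⁷ fills as t2g^5 e_g^2 with CFSE 5(−0.4) + 2(+0.6) = -0.8Δ_oct = -78 kJ/mol.
Low-spin t2g^6 e_g^1 gives -1.8Δ_oct = -176 kJ/mol, but forming 1 extra pair costs 1P = 288 kJ/mol, so E(LS) = -176 + 288 = 112 kJ/mol.
Thus E(LS) − E(HS) = 190 kJ/mol.

190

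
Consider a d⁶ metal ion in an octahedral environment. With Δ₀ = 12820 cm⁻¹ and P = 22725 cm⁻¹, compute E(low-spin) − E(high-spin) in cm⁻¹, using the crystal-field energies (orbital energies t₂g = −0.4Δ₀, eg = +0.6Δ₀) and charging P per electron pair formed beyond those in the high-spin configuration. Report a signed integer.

High-spin: t₂g⁴ eg², CFSE = -0.4Δ₀ = -5128 cm⁻¹.
Low-spin t₂g⁶ eg⁰ gives -2.4Δ₀ = -30768 cm⁻¹, but forming 2 extra pairs costs 2P = 45450 cm⁻¹, so E(LS) = -30768 + 45450 = 14682 cm⁻¹.
The difference is 14682 − (-5128) = 19810 cm⁻¹, so high-spin lies lower.

19810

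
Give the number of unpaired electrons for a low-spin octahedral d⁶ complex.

Configuration: t2g^6 e_g^0, giving 0 unpaired electrons.

0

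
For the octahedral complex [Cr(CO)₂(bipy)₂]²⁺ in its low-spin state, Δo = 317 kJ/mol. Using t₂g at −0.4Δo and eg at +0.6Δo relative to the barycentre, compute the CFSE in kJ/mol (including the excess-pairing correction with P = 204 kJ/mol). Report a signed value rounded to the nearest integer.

-303

Ligand charges: 2×(+0) from CO and 2×(+0) from bipy sum to +0; with overall charge +2, Cr is +2.
Cr²⁺: group 6, so d-count = 6 − 2 = 4.
Electron filling gives t₂g⁴ eg⁰.
The orbital stabilization is -1.6Δo = -1.6 × 317 = -507 kJ/mol.
Relative to high-spin t₂g³ eg¹ (0 paired), the low-spin configuration has 1 additional pair, contributing +1 × 204 = +204 kJ/mol.
Combining: -507 + 204 = -303 kJ/mol.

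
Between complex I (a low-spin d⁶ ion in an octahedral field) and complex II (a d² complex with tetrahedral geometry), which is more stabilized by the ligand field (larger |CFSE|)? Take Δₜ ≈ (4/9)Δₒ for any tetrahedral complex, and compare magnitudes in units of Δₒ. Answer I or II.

I

I: t₂g⁶ eg⁰, CFSE = -2.4Δₒ.
II: Tetrahedral fields are weak (Δₜ ≈ 4/9 Δₒ), so electrons fill high-spin; e² t₂⁰, CFSE = -1.2Δₜ ≈ -0.53Δₒ.
So I has the larger |CFSE|.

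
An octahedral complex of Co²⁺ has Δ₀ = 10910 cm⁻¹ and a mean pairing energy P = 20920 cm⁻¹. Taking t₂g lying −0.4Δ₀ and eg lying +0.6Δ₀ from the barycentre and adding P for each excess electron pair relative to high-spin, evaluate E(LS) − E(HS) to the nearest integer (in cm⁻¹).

10010

Co sits in group 9; removing 2 electrons leaves Co²⁺ with 9 − 2 = 7 d electrons.
In the high-spin limit (t₂g⁵ eg²) the orbital term is -0.8Δ₀ = -8728 cm⁻¹, with no excess pairing.
Low-spin t₂g⁶ eg¹ gives -1.8Δ₀ = -19638 cm⁻¹, but forming 1 extra pair costs 1P = 20920 cm⁻¹, so E(LS) = -19638 + 20920 = 1282 cm⁻¹.
The difference is 1282 − (-8728) = 10010 cm⁻¹, so high-spin lies lower.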